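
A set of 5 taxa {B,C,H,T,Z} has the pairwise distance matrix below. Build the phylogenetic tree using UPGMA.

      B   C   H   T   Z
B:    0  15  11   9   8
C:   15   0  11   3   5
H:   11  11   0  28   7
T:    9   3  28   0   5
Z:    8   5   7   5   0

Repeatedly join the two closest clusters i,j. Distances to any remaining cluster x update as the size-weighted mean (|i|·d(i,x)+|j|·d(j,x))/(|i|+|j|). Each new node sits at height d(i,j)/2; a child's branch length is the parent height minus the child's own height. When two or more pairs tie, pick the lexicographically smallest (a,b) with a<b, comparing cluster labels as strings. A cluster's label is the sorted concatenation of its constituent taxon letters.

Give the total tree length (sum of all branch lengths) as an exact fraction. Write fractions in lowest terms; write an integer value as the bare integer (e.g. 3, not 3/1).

iteration 1: select C,T (d=3); attach at lengths (3/2, 3/2); label the merged cluster CT
  updated: d(B,CT)=12, d(CT,H)=39/2, d(CT,Z)=5
iteration 2: select CT,Z (d=5); attach at lengths (1, 5/2); label the merged cluster CTZ
  updated: d(B,CTZ)=32/3, d(CTZ,H)=46/3
iteration 3: select B,CTZ (d=32/3); attach at lengths (16/3, 17/6); label the merged cluster BCTZ
  updated: d(BCTZ,H)=57/4
iteration 4: select BCTZ,H (d=57/4); attach at lengths (43/24, 57/8); label the merged cluster BCHTZ
final tree: ((B:16/3,((C:3/2,T:3/2):1,Z:5/2):17/6):43/24,H:57/8)
total length: 283/12

283/12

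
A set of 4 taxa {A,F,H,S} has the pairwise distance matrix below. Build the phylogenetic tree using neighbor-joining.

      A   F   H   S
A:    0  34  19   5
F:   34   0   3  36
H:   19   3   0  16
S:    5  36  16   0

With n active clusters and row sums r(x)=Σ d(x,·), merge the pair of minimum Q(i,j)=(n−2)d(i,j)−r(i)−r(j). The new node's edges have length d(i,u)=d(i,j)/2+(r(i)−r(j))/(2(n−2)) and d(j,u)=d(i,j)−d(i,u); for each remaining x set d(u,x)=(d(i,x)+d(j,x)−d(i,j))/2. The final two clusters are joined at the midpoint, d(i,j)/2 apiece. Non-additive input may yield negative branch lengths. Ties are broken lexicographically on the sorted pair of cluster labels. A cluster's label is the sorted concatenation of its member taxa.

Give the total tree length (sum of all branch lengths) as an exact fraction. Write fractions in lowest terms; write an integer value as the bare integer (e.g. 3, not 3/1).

121/4

iteration 1: select A,S (d=5, Q=-105); attach at lengths (11/4, 9/4); label the merged cluster AS
  updated: d(AS,F)=65/2, d(AS,H)=15
iteration 2: select AS,F (d=65/2, Q=-101/2); attach at lengths (89/4, 41/4); label the merged cluster AFS
  updated: d(AFS,H)=-29/4
iteration 3: select AFS,H (d=-29/4); attach at lengths (-29/8, -29/8); label the merged cluster AFHS
final tree: (((A:11/4,S:9/4):89/4,F:41/4):-29/8,H:-29/8)
total length: 121/4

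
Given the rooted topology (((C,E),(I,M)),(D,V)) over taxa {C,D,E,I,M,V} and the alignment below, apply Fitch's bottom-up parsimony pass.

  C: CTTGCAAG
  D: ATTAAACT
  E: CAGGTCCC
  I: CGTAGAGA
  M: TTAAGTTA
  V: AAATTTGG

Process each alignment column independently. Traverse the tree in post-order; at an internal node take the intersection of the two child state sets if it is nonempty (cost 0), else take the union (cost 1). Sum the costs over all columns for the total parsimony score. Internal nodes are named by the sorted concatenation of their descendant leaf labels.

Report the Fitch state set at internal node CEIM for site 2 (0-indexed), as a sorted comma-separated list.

site 0, node CE: C={C} ∩ E={C} → {C} (+0)
site 0, node IM: I={C} ∪ M={T} → {C,T} (+1)
site 0, node CEIM: CE={C} ∩ IM={C,T} → {C} (+0)
site 0, node DV: D={A} ∩ V={A} → {A} (+0)
site 0, node CDEIMV: CEIM={C} ∪ DV={A} → {A,C} (+1)
site 1, node CE: C={T} ∪ E={A} → {A,T} (+1)
site 1, node IM: I={G} ∪ M={T} → {G,T} (+1)
site 1, node CEIM: CE={A,T} ∩ IM={G,T} → {T} (+0)
site 1, node DV: D={T} ∪ V={A} → {A,T} (+1)
site 1, node CDEIMV: CEIM={T} ∩ DV={A,T} → {T} (+0)
site 2, node CE: C={T} ∪ E={G} → {G,T} (+1)
site 2, node IM: I={T} ∪ M={A} → {A,T} (+1)
site 2, node CEIM: CE={G,T} ∩ IM={A,T} → {T} (+0)
site 2, node DV: D={T} ∪ V={A} → {A,T} (+1)
site 2, node CDEIMV: CEIM={T} ∩ DV={A,T} → {T} (+0)
site 3, node CE: C={G} ∩ E={G} → {G} (+0)
site 3, node IM: I={A} ∩ M={A} → {A} (+0)
site 3, node CEIM: CE={G} ∪ IM={A} → {A,G} (+1)
site 3, node DV: D={A} ∪ V={T} → {A,T} (+1)
site 3, node CDEIMV: CEIM={A,G} ∩ DV={A,T} → {A} (+0)
site 4, node CE: C={C} ∪ E={T} → {C,T} (+1)
site 4, node IM: I={G} ∩ M={G} → {G} (+0)
site 4, node CEIM: CE={C,T} ∪ IM={G} → {C,G,T} (+1)
site 4, node DV: D={A} ∪ V={T} → {A,T} (+1)
site 4, node CDEIMV: CEIM={C,G,T} ∩ DV={A,T} → {T} (+0)
site 5, node CE: C={A} ∪ E={C} → {A,C} (+1)
site 5, node IM: I={A} ∪ M={T} → {A,T} (+1)
site 5, node CEIM: CE={A,C} ∩ IM={A,T} → {A} (+0)
site 5, node DV: D={A} ∪ V={T} → {A,T} (+1)
site 5, node CDEIMV: CEIM={A} ∩ DV={A,T} → {A} (+0)
site 6, node CE: C={A} ∪ E={C} → {A,C} (+1)
site 6, node IM: I={G} ∪ M={T} → {G,T} (+1)
site 6, node CEIM: CE={A,C} ∪ IM={G,T} → {A,C,G,T} (+1)
site 6, node DV: D={C} ∪ V={G} → {C,G} (+1)
site 6, node CDEIMV: CEIM={A,C,G,T} ∩ DV={C,G} → {C,G} (+0)
site 7, node CE: C={G} ∪ E={C} → {C,G} (+1)
site 7, node IM: I={A} ∩ M={A} → {A} (+0)
site 7, node CEIM: CE={C,G} ∪ IM={A} → {A,C,G} (+1)
site 7, node DV: D={T} ∪ V={G} → {G,T} (+1)
site 7, node CDEIMV: CEIM={A,C,G} ∩ DV={G,T} → {G} (+0)
per-site changes: [2, 3, 3, 2, 3, 3, 4, 3]; total = 23

T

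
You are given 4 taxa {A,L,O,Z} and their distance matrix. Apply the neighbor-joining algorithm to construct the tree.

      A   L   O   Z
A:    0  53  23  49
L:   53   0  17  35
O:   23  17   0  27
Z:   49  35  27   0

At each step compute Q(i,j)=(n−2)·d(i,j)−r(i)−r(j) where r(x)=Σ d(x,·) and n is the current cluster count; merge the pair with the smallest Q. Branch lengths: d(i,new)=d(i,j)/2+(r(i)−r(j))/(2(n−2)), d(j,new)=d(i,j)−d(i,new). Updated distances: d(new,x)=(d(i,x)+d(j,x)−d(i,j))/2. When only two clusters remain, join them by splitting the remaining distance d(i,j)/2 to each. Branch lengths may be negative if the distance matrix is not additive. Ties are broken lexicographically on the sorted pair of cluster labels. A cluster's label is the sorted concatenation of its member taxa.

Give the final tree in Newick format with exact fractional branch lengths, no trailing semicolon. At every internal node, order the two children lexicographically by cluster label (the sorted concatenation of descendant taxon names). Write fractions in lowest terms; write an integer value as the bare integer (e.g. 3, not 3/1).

(((A:26,O:-3):15/2,L:16):19/2,Z:19/2)

step 1: merge (A,O) at d=23, Q=-146; branch lengths A→26, O→-3; new cluster AO
  updated: d(AO,L)=47/2, d(AO,Z)=53/2
step 2: merge (AO,L) at d=47/2, Q=-85; branch lengths AO→15/2, L→16; new cluster ALO
  updated: d(ALO,Z)=19
step 3: merge (ALO,Z) at d=19; branch lengths ALO→19/2, Z→19/2; new cluster ALOZ
final tree: (((A:26,O:-3):15/2,L:16):19/2,Z:19/2)
total length: 131/2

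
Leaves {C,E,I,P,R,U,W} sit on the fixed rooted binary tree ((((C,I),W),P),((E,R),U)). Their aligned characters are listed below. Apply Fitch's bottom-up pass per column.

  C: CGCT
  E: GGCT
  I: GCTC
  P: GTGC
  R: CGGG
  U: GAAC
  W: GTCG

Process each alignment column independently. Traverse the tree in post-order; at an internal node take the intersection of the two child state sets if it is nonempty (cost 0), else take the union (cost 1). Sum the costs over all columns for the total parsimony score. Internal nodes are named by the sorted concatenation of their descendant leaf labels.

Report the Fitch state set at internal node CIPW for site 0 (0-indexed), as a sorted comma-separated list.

G

site 0, node CI: C={C} ∪ I={G} → {C,G} (+1)
site 0, node CIW: CI={C,G} ∩ W={G} → {G} (+0)
site 0, node CIPW: CIW={G} ∩ P={G} → {G} (+0)
site 0, node ER: E={G} ∪ R={C} → {C,G} (+1)
site 0, node ERU: ER={C,G} ∩ U={G} → {G} (+0)
site 0, node CEIPRUW: CIPW={G} ∩ ERU={G} → {G} (+0)
site 1, node CI: C={G} ∪ I={C} → {C,G} (+1)
site 1, node CIW: CI={C,G} ∪ W={T} → {C,G,T} (+1)
site 1, node CIPW: CIW={C,G,T} ∩ P={T} → {T} (+0)
site 1, node ER: E={G} ∩ R={G} → {G} (+0)
site 1, node ERU: ER={G} ∪ U={A} → {A,G} (+1)
site 1, node CEIPRUW: CIPW={T} ∪ ERU={A,G} → {A,G,T} (+1)
site 2, node CI: C={C} ∪ I={T} → {C,T} (+1)
site 2, node CIW: CI={C,T} ∩ W={C} → {C} (+0)
site 2, node CIPW: CIW={C} ∪ P={G} → {C,G} (+1)
site 2, node ER: E={C} ∪ R={G} → {C,G} (+1)
site 2, node ERU: ER={C,G} ∪ U={A} → {A,C,G} (+1)
site 2, node CEIPRUW: CIPW={C,G} ∩ ERU={A,C,G} → {C,G} (+0)
site 3, node CI: C={T} ∪ I={C} → {C,T} (+1)
site 3, node CIW: CI={C,T} ∪ W={G} → {C,G,T} (+1)
site 3, node CIPW: CIW={C,G,T} ∩ P={C} → {C} (+0)
site 3, node ER: E={T} ∪ R={G} → {G,T} (+1)
site 3, node ERU: ER={G,T} ∪ U={C} → {C,G,T} (+1)
site 3, node CEIPRUW: CIPW={C} ∩ ERU={C,G,T} → {C} (+0)
per-site changes: [2, 4, 4, 4]; total = 14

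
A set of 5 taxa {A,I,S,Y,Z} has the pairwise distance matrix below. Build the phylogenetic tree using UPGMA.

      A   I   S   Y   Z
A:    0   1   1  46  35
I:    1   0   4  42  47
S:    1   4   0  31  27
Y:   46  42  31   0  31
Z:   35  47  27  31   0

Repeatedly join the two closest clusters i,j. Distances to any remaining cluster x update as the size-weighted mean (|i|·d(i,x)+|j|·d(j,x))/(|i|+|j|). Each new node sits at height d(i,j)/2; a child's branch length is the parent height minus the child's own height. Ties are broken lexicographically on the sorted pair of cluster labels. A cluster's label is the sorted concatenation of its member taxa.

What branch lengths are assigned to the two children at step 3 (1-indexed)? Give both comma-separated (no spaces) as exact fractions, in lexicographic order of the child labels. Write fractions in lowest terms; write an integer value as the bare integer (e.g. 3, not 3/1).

31/2,31/2

iteration 1: select A,I (d=1); attach at lengths (1/2, 1/2); label the merged cluster AI
  updated: d(AI,S)=5/2, d(AI,Y)=44, d(AI,Z)=41
iteration 2: select AI,S (d=5/2); attach at lengths (3/4, 5/4); label the merged cluster AIS
  updated: d(AIS,Y)=119/3, d(AIS,Z)=109/3
iteration 3: select Y,Z (d=31); attach at lengths (31/2, 31/2); label the merged cluster YZ
  updated: d(AIS,YZ)=38
iteration 4: select AIS,YZ (d=38); attach at lengths (71/4, 7/2); label the merged cluster AISYZ
final tree: (((A:1/2,I:1/2):3/4,S:5/4):71/4,(Y:31/2,Z:31/2):7/2)
total length: 221/4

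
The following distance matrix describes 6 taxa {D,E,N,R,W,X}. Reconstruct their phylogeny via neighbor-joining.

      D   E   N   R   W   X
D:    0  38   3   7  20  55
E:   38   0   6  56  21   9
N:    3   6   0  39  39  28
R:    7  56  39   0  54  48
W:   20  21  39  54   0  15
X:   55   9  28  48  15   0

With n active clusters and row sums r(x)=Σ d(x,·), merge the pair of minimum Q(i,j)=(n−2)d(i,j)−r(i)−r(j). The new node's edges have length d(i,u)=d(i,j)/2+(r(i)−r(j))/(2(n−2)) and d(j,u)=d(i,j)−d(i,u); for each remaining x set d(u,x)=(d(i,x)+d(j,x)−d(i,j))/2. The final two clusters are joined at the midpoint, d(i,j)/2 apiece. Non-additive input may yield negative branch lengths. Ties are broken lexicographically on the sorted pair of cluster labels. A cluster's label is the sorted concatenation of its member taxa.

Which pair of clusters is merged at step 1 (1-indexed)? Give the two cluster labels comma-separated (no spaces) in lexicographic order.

D,R

iteration 1: select D,R (d=7, Q=-299); attach at lengths (-53/8, 109/8); label the merged cluster DR
  updated: d(DR,E)=87/2, d(DR,N)=35/2, d(DR,W)=67/2, d(DR,X)=48
iteration 2: select DR,N (d=35/2, Q=-361/2); attach at lengths (209/12, 1/12); label the merged cluster DNR
  updated: d(DNR,E)=16, d(DNR,W)=55/2, d(DNR,X)=117/4
iteration 3: select DNR,E (d=16, Q=-347/4); attach at lengths (235/16, 21/16); label the merged cluster DENR
  updated: d(DENR,W)=65/4, d(DENR,X)=89/8
iteration 4: select DENR,W (d=65/4, Q=-339/8); attach at lengths (99/16, 161/16); label the merged cluster DENRW
  updated: d(DENRW,X)=79/16
iteration 5: select DENRW,X (d=79/16); attach at lengths (79/32, 79/32); label the merged cluster DENRWX
final tree: (((((D:-53/8,R:109/8):209/12,N:1/12):235/16,E:21/16):99/16,W:161/16):79/32,X:79/32)
total length: 987/16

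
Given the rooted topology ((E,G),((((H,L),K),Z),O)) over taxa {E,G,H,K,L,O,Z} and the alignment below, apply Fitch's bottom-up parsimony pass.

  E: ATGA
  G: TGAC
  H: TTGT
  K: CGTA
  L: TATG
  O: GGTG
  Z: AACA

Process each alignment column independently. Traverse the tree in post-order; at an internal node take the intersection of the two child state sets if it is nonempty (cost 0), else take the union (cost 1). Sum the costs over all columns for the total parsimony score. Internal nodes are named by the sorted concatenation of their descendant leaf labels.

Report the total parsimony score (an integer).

16

site 0, node EG: E={A} ∪ G={T} → {A,T} (+1)
site 0, node HL: H={T} ∩ L={T} → {T} (+0)
site 0, node HKL: HL={T} ∪ K={C} → {C,T} (+1)
site 0, node HKLZ: HKL={C,T} ∪ Z={A} → {A,C,T} (+1)
site 0, node HKLOZ: HKLZ={A,C,T} ∪ O={G} → {A,C,G,T} (+1)
site 0, node EGHKLOZ: EG={A,T} ∩ HKLOZ={A,C,G,T} → {A,T} (+0)
site 1, node EG: E={T} ∪ G={G} → {G,T} (+1)
site 1, node HL: H={T} ∪ L={A} → {A,T} (+1)
site 1, node HKL: HL={A,T} ∪ K={G} → {A,G,T} (+1)
site 1, node HKLZ: HKL={A,G,T} ∩ Z={A} → {A} (+0)
site 1, node HKLOZ: HKLZ={A} ∪ O={G} → {A,G} (+1)
site 1, node EGHKLOZ: EG={G,T} ∩ HKLOZ={A,G} → {G} (+0)
site 2, node EG: E={G} ∪ G={A} → {A,G} (+1)
site 2, node HL: H={G} ∪ L={T} → {G,T} (+1)
site 2, node HKL: HL={G,T} ∩ K={T} → {T} (+0)
site 2, node HKLZ: HKL={T} ∪ Z={C} → {C,T} (+1)
site 2, node HKLOZ: HKLZ={C,T} ∩ O={T} → {T} (+0)
site 2, node EGHKLOZ: EG={A,G} ∪ HKLOZ={T} → {A,G,T} (+1)
site 3, node EG: E={A} ∪ G={C} → {A,C} (+1)
site 3, node HL: H={T} ∪ L={G} → {G,T} (+1)
site 3, node HKL: HL={G,T} ∪ K={A} → {A,G,T} (+1)
site 3, node HKLZ: HKL={A,G,T} ∩ Z={A} → {A} (+0)
site 3, node HKLOZ: HKLZ={A} ∪ O={G} → {A,G} (+1)
site 3, node EGHKLOZ: EG={A,C} ∩ HKLOZ={A,G} → {A} (+0)
per-site changes: [4, 4, 4, 4]; total = 16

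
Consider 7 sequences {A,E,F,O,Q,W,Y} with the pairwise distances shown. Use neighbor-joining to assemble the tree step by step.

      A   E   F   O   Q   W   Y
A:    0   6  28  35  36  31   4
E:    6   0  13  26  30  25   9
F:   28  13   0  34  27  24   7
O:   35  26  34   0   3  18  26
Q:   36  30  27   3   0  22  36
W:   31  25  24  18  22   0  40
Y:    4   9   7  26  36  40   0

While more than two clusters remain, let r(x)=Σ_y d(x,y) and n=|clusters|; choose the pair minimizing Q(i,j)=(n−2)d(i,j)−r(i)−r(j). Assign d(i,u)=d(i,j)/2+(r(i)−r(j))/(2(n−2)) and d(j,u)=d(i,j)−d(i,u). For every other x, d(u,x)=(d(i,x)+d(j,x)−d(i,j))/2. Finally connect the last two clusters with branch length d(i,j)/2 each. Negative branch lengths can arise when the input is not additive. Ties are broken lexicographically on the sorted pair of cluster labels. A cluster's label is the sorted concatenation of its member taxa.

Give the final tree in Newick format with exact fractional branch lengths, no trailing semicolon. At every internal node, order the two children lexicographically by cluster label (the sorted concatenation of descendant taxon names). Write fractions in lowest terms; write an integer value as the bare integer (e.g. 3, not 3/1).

step 1: merge (O,Q) at d=3, Q=-281; branch lengths O→3/10, Q→27/10; new cluster OQ
  updated: d(A,OQ)=34, d(E,OQ)=53/2, d(F,OQ)=29, d(OQ,W)=37/2, d(OQ,Y)=59/2
step 2: merge (OQ,W) at d=37/2, Q=-202; branch lengths OQ→73/8, W→75/8; new cluster OQW
  updated: d(A,OQW)=93/4, d(E,OQW)=33/2, d(F,OQW)=69/4, d(OQW,Y)=51/2
step 3: merge (F,OQW) at d=69/4, Q=-96; branch lengths F→23/4, OQW→23/2; new cluster FOQW
  updated: d(A,FOQW)=17, d(E,FOQW)=49/8, d(FOQW,Y)=61/8
step 4: merge (A,Y) at d=4, Q=-317/8; branch lengths A→115/32, Y→13/32; new cluster AY
  updated: d(AY,E)=11/2, d(AY,FOQW)=165/16
step 5: merge (AY,E) at d=11/2, Q=-351/16; branch lengths AY→155/32, E→21/32; new cluster AEY
  updated: d(AEY,FOQW)=175/32
step 6: merge (AEY,FOQW) at d=175/32; branch lengths AEY→175/64, FOQW→175/64; new cluster AEFOQWY
final tree: (((A:115/32,Y:13/32):155/32,E:21/32):175/64,(F:23/4,((O:3/10,Q:27/10):73/8,W:75/8):23/2):175/64)
total length: 1719/32

(((A:115/32,Y:13/32):155/32,E:21/32):175/64,(F:23/4,((O:3/10,Q:27/10):73/8,W:75/8):23/2):175/64)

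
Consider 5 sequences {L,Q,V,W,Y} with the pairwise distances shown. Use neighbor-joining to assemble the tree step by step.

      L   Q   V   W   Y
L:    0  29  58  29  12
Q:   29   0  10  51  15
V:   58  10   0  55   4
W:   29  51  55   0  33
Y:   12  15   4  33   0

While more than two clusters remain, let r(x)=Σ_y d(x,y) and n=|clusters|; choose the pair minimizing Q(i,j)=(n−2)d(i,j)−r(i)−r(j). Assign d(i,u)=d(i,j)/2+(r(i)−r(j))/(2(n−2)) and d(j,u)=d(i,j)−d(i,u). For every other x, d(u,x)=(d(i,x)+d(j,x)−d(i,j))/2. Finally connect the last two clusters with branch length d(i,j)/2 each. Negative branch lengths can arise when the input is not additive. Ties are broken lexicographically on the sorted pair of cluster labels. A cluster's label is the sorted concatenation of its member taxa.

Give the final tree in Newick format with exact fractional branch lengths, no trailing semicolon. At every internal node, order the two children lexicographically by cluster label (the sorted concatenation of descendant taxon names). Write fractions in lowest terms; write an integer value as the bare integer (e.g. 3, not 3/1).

step 1: merge (L,W) at d=29, Q=-209; branch lengths L→47/6, W→127/6; new cluster LW
  updated: d(LW,Q)=51/2, d(LW,V)=42, d(LW,Y)=8
step 2: merge (LW,Y) at d=8, Q=-173/2; branch lengths LW→129/8, Y→-65/8; new cluster LWY
  updated: d(LWY,Q)=65/4, d(LWY,V)=19
step 3: merge (LWY,Q) at d=65/4, Q=-181/4; branch lengths LWY→101/8, Q→29/8; new cluster LQWY
  updated: d(LQWY,V)=51/8
step 4: merge (LQWY,V) at d=51/8; branch lengths LQWY→51/16, V→51/16; new cluster LQVWY
final tree: ((((L:47/6,W:127/6):129/8,Y:-65/8):101/8,Q:29/8):51/16,V:51/16)
total length: 477/8

((((L:47/6,W:127/6):129/8,Y:-65/8):101/8,Q:29/8):51/16,V:51/16)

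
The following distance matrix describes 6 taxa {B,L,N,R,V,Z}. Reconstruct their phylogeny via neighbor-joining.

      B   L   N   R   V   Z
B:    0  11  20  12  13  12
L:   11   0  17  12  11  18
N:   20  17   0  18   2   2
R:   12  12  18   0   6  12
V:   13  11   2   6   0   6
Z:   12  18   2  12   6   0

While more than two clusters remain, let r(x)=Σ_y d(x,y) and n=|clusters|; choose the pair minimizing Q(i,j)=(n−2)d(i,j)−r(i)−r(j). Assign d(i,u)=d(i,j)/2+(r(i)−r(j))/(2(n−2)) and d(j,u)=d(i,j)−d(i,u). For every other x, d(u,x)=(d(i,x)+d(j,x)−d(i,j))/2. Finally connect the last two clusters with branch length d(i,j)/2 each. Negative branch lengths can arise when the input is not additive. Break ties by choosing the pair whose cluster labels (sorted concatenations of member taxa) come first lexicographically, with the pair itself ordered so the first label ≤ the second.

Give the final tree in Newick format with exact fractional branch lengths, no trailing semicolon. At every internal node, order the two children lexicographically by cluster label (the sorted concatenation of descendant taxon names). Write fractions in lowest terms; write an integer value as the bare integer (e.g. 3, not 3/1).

(((B:89/16,L:87/16):39/16,((N:17/8,Z:-1/8):49/12,V:-13/12):71/16):65/32,R:65/32)

step 1: merge (N,Z) at d=2, Q=-101; branch lengths N→17/8, Z→-1/8; new cluster NZ
  updated: d(B,NZ)=15, d(L,NZ)=33/2, d(NZ,R)=14, d(NZ,V)=3
step 2: merge (NZ,V) at d=3, Q=-145/2; branch lengths NZ→49/12, V→-13/12; new cluster NVZ
  updated: d(B,NVZ)=25/2, d(L,NVZ)=49/4, d(NVZ,R)=17/2
step 3: merge (B,L) at d=11, Q=-195/4; branch lengths B→89/16, L→87/16; new cluster BL
  updated: d(BL,NVZ)=55/8, d(BL,R)=13/2
step 4: merge (BL,NVZ) at d=55/8, Q=-175/8; branch lengths BL→39/16, NVZ→71/16; new cluster BLNVZ
  updated: d(BLNVZ,R)=65/16
step 5: merge (BLNVZ,R) at d=65/16; branch lengths BLNVZ→65/32, R→65/32; new cluster BLNRVZ
final tree: (((B:89/16,L:87/16):39/16,((N:17/8,Z:-1/8):49/12,V:-13/12):71/16):65/32,R:65/32)
total length: 431/16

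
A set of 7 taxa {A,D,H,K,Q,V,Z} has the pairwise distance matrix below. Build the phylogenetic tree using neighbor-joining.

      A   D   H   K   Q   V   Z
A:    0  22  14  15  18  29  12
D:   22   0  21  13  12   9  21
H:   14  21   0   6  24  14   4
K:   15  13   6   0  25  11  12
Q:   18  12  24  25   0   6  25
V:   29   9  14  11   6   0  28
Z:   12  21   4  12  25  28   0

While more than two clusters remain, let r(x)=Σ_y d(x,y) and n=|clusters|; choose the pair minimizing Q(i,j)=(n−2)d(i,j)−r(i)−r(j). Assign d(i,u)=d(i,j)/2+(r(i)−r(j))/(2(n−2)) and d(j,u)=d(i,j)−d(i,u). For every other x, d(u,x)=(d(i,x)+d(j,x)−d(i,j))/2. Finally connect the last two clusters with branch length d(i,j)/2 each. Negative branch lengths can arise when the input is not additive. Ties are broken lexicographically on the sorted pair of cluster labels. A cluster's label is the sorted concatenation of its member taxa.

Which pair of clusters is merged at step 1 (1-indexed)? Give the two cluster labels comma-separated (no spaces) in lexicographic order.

Q,V

1. join Q+V (d=6, Q=-177) ⇒ QV; edges |Q|=43/10, |V|=17/10
  updated: d(A,QV)=41/2, d(D,QV)=15/2, d(H,QV)=16, d(K,QV)=15, d(QV,Z)=47/2
2. join D+QV (d=15/2, Q=-137) ⇒ DQV; edges |D|=4, |QV|=7/2
  updated: d(A,DQV)=35/2, d(DQV,H)=59/4, d(DQV,K)=41/4, d(DQV,Z)=37/2
3. join DQV+K (d=41/4, Q=-147/2) ⇒ DKQV; edges |DQV|=97/12, |K|=13/6
  updated: d(A,DKQV)=89/8, d(DKQV,H)=21/4, d(DKQV,Z)=81/8
4. join A+DKQV (d=89/8, Q=-331/8) ⇒ ADKQV; edges |A|=263/32, |DKQV|=93/32
  updated: d(ADKQV,H)=65/16, d(ADKQV,Z)=11/2
5. join ADKQV+H (d=65/16, Q=-217/16) ⇒ ADHKQV; edges |ADKQV|=89/32, |H|=41/32
  updated: d(ADHKQV,Z)=87/32
6. join ADHKQV+Z (d=87/32) ⇒ ADHKQVZ; edges |ADHKQV|=87/64, |Z|=87/64
final tree: (((A:263/32,((D:4,(Q:43/10,V:17/10):7/2):97/12,K:13/6):93/32):89/32,H:41/32):87/64,Z:87/64)
total length: 1333/32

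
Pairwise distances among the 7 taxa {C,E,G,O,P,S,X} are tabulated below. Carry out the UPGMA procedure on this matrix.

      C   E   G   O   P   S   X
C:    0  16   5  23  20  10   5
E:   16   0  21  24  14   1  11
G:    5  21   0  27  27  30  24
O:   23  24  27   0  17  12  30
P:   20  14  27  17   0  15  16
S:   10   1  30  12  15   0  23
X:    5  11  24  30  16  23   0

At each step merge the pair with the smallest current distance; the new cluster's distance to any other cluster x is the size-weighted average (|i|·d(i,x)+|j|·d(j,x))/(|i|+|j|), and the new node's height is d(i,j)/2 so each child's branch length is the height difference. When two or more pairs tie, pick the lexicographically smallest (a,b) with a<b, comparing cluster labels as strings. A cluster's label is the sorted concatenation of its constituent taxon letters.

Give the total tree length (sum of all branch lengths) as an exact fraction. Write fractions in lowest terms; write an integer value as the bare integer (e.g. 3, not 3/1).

iteration 1: select E,S (d=1); attach at lengths (1/2, 1/2); label the merged cluster ES
  updated: d(C,ES)=13, d(ES,G)=51/2, d(ES,O)=18, d(ES,P)=29/2, d(ES,X)=17
iteration 2: select C,G (d=5); attach at lengths (5/2, 5/2); label the merged cluster CG
  updated: d(CG,ES)=77/4, d(CG,O)=25, d(CG,P)=47/2, d(CG,X)=29/2
iteration 3: select CG,X (d=29/2); attach at lengths (19/4, 29/4); label the merged cluster CGX
  updated: d(CGX,ES)=37/2, d(CGX,O)=80/3, d(CGX,P)=21
iteration 4: select ES,P (d=29/2); attach at lengths (27/4, 29/4); label the merged cluster EPS
  updated: d(CGX,EPS)=58/3, d(EPS,O)=53/3
iteration 5: select EPS,O (d=53/3); attach at lengths (19/12, 53/6); label the merged cluster EOPS
  updated: d(CGX,EOPS)=127/6
iteration 6: select CGX,EOPS (d=127/6); attach at lengths (10/3, 7/4); label the merged cluster CEGOPSX
final tree: (((C:5/2,G:5/2):19/4,X:29/4):10/3,(((E:1/2,S:1/2):27/4,P:29/4):19/12,O:53/6):7/4)
total length: 95/2

95/2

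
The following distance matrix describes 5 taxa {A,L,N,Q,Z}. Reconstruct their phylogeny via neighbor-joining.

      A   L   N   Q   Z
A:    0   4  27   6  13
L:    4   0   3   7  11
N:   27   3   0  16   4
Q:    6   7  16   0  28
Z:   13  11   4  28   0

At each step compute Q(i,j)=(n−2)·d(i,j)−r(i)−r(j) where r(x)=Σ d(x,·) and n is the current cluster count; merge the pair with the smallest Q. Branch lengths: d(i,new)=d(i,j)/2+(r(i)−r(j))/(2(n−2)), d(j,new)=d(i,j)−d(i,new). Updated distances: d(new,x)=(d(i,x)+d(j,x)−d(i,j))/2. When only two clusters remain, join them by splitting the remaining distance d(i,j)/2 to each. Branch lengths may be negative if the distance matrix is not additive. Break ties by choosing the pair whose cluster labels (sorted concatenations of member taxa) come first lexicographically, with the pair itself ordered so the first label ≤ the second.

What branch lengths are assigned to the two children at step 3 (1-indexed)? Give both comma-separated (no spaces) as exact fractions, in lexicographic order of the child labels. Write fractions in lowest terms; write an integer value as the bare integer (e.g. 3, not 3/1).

27/4,-17/4

step 1: merge (N,Z) at d=4, Q=-94; branch lengths N→1, Z→3; new cluster NZ
  updated: d(A,NZ)=18, d(L,NZ)=5, d(NZ,Q)=20
step 2: merge (A,Q) at d=6, Q=-49; branch lengths A→7/4, Q→17/4; new cluster AQ
  updated: d(AQ,L)=5/2, d(AQ,NZ)=16
step 3: merge (AQ,L) at d=5/2, Q=-47/2; branch lengths AQ→27/4, L→-17/4; new cluster ALQ
  updated: d(ALQ,NZ)=37/4
step 4: merge (ALQ,NZ) at d=37/4; branch lengths ALQ→37/8, NZ→37/8; new cluster ALNQZ
final tree: (((A:7/4,Q:17/4):27/4,L:-17/4):37/8,(N:1,Z:3):37/8)
total length: 87/4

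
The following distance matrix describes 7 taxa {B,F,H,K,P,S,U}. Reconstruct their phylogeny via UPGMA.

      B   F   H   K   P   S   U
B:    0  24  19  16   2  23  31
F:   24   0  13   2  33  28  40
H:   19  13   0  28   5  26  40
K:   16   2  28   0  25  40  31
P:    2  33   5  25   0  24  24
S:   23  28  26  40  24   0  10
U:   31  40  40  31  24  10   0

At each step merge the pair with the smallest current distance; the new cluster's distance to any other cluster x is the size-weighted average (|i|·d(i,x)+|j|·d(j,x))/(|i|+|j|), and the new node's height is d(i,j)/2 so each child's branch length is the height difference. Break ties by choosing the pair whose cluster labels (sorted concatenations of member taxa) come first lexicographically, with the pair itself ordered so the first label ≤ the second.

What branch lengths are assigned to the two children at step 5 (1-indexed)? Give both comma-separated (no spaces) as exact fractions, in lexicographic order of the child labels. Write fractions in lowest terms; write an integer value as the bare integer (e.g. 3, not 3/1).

iteration 1: select B,P (d=2); attach at lengths (1, 1); label the merged cluster BP
  updated: d(BP,F)=57/2, d(BP,H)=12, d(BP,K)=41/2, d(BP,S)=47/2, d(BP,U)=55/2
iteration 2: select F,K (d=2); attach at lengths (1, 1); label the merged cluster FK
  updated: d(BP,FK)=49/2, d(FK,H)=41/2, d(FK,S)=34, d(FK,U)=71/2
iteration 3: select S,U (d=10); attach at lengths (5, 5); label the merged cluster SU
  updated: d(BP,SU)=51/2, d(FK,SU)=139/4, d(H,SU)=33
iteration 4: select BP,H (d=12); attach at lengths (5, 6); label the merged cluster BHP
  updated: d(BHP,FK)=139/6, d(BHP,SU)=28
iteration 5: select BHP,FK (d=139/6); attach at lengths (67/12, 127/12); label the merged cluster BFHKP
  updated: d(BFHKP,SU)=307/10
iteration 6: select BFHKP,SU (d=307/10); attach at lengths (113/30, 207/20); label the merged cluster BFHKPSU
final tree: ((((B:1,P:1):5,H:6):67/12,(F:1,K:1):127/12):113/30,(S:5,U:5):207/20)
total length: 3317/60

67/12,127/12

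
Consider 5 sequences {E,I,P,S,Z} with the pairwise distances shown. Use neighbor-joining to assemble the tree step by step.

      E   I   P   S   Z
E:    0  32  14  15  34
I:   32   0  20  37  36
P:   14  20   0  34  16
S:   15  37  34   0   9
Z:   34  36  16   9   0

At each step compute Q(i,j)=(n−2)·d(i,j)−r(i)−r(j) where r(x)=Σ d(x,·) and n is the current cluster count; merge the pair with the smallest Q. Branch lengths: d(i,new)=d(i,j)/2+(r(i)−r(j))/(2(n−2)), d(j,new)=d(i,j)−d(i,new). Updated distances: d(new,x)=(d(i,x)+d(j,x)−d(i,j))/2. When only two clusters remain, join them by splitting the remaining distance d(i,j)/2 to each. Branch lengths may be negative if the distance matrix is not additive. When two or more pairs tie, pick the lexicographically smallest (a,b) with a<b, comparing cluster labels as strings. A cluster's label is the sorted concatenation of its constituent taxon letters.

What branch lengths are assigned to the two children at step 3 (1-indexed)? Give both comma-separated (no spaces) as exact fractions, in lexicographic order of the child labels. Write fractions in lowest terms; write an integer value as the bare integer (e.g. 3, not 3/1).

iteration 1: select S,Z (d=9, Q=-163); attach at lengths (9/2, 9/2); label the merged cluster SZ
  updated: d(E,SZ)=20, d(I,SZ)=32, d(P,SZ)=41/2
iteration 2: select E,SZ (d=20, Q=-197/2); attach at lengths (67/8, 93/8); label the merged cluster ESZ
  updated: d(ESZ,I)=22, d(ESZ,P)=29/4
iteration 3: select ESZ,I (d=22, Q=-197/4); attach at lengths (37/8, 139/8); label the merged cluster EISZ
  updated: d(EISZ,P)=21/8
iteration 4: select EISZ,P (d=21/8); attach at lengths (21/16, 21/16); label the merged cluster EIPSZ
final tree: (((E:67/8,(S:9/2,Z:9/2):93/8):37/8,I:139/8):21/16,P:21/16)
total length: 429/8

37/8,139/8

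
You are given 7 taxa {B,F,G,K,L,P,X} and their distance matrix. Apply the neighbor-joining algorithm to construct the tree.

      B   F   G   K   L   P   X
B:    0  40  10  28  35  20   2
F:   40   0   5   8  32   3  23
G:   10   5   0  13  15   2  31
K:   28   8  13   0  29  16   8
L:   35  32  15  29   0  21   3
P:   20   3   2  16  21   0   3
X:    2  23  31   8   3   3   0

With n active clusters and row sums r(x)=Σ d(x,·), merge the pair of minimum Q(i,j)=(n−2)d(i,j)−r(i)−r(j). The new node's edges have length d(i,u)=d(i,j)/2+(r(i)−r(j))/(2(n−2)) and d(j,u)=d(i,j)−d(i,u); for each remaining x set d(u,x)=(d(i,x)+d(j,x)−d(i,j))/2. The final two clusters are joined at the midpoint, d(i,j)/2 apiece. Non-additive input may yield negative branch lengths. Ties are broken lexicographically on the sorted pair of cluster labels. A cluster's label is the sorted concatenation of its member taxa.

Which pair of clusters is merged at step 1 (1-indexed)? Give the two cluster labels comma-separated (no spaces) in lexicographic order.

step 1: merge (B,X) at d=2, Q=-195; branch lengths B→15/2, X→-11/2; new cluster BX
  updated: d(BX,F)=61/2, d(BX,G)=39/2, d(BX,K)=17, d(BX,L)=18, d(BX,P)=21/2
step 2: merge (BX,L) at d=18, Q=-277/2; branch lengths BX→105/16, L→183/16; new cluster BLX
  updated: d(BLX,F)=89/4, d(BLX,G)=33/4, d(BLX,K)=14, d(BLX,P)=27/4
step 3: merge (F,K) at d=8, Q=-261/4; branch lengths F→15/8, K→49/8; new cluster FK
  updated: d(BLX,FK)=113/8, d(FK,G)=5, d(FK,P)=11/2
step 4: merge (BLX,P) at d=27/4, Q=-239/8; branch lengths BLX→227/32, P→-11/32; new cluster BLPX
  updated: d(BLPX,FK)=103/16, d(BLPX,G)=7/4
step 5: merge (BLPX,FK) at d=103/16, Q=-211/16; branch lengths BLPX→51/32, FK→155/32; new cluster BFKLPX
  updated: d(BFKLPX,G)=5/32
step 6: merge (BFKLPX,G) at d=5/32; branch lengths BFKLPX→5/64, G→5/64; new cluster BFGKLPX
final tree: (((((B:15/2,X:-11/2):105/16,L:183/16):227/32,P:-11/32):51/32,(F:15/8,K:49/8):155/32):5/64,G:5/64)
total length: 1323/32

B,X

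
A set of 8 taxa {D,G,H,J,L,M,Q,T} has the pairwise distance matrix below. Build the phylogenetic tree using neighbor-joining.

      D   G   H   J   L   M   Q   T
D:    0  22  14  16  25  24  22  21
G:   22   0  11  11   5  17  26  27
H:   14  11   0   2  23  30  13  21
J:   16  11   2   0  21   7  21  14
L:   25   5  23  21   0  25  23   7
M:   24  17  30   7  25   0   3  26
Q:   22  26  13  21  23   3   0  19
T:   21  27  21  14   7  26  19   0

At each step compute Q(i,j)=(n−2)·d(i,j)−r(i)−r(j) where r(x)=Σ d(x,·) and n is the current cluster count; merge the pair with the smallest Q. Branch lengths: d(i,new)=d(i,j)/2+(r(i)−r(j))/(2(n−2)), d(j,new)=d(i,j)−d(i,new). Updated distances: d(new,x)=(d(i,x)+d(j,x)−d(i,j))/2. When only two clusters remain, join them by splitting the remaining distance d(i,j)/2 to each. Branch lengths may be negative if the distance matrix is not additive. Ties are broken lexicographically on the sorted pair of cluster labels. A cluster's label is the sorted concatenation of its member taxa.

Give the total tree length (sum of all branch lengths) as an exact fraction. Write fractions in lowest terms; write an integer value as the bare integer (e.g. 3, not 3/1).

1675/32

iteration 1: select M,Q (d=3, Q=-241); attach at lengths (23/12, 13/12); label the merged cluster MQ
  updated: d(D,MQ)=43/2, d(G,MQ)=20, d(H,MQ)=20, d(J,MQ)=25/2, d(L,MQ)=45/2, d(MQ,T)=21
iteration 2: select L,T (d=7, Q=-359/2); attach at lengths (11/4, 17/4); label the merged cluster LT
  updated: d(D,LT)=39/2, d(G,LT)=25/2, d(H,LT)=37/2, d(J,LT)=14, d(LT,MQ)=73/4
iteration 3: select H,J (d=2, Q=-113); attach at lengths (9/4, -1/4); label the merged cluster HJ
  updated: d(D,HJ)=14, d(G,HJ)=10, d(HJ,LT)=61/4, d(HJ,MQ)=61/4
iteration 4: select G,LT (d=25/2, Q=-185/2); attach at lengths (73/12, 77/12); label the merged cluster GLT
  updated: d(D,GLT)=29/2, d(GLT,HJ)=51/8, d(GLT,MQ)=103/8
iteration 5: select D,HJ (d=14, Q=-461/8); attach at lengths (339/32, 109/32); label the merged cluster DHJ
  updated: d(DHJ,GLT)=55/16, d(DHJ,MQ)=91/8
iteration 6: select DHJ,GLT (d=55/16, Q=-443/16); attach at lengths (31/32, 79/32); label the merged cluster DGHJLT
  updated: d(DGHJLT,MQ)=333/32
iteration 7: select DGHJLT,MQ (d=333/32); attach at lengths (333/64, 333/64); label the merged cluster DGHJLMQT
final tree: (((D:339/32,(H:9/4,J:-1/4):109/32):31/32,(G:73/12,(L:11/4,T:17/4):77/12):79/32):333/64,(M:23/12,Q:13/12):333/64)
total length: 1675/32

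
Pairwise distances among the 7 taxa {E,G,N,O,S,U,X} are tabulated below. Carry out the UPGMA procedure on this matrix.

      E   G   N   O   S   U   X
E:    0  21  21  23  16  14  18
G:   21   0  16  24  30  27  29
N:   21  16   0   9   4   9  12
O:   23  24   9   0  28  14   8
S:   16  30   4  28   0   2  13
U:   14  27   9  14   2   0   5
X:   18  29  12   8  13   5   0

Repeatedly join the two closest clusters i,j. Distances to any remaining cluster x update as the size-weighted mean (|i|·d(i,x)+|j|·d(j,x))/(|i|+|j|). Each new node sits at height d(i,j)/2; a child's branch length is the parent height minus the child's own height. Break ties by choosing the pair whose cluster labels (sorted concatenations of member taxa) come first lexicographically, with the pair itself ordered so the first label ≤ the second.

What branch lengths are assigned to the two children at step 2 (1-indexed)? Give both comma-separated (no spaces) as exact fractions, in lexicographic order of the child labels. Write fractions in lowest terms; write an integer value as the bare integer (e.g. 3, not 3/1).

13/4,9/4

iteration 1: select S,U (d=2); attach at lengths (1, 1); label the merged cluster SU
  updated: d(E,SU)=15, d(G,SU)=57/2, d(N,SU)=13/2, d(O,SU)=21, d(SU,X)=9
iteration 2: select N,SU (d=13/2); attach at lengths (13/4, 9/4); label the merged cluster NSU
  updated: d(E,NSU)=17, d(G,NSU)=73/3, d(NSU,O)=17, d(NSU,X)=10
iteration 3: select O,X (d=8); attach at lengths (4, 4); label the merged cluster OX
  updated: d(E,OX)=41/2, d(G,OX)=53/2, d(NSU,OX)=27/2
iteration 4: select NSU,OX (d=27/2); attach at lengths (7/2, 11/4); label the merged cluster NOSUX
  updated: d(E,NOSUX)=92/5, d(G,NOSUX)=126/5
iteration 5: select E,NOSUX (d=92/5); attach at lengths (46/5, 49/20); label the merged cluster ENOSUX
  updated: d(ENOSUX,G)=49/2
iteration 6: select ENOSUX,G (d=49/2); attach at lengths (61/20, 49/4); label the merged cluster EGNOSUX
final tree: ((E:46/5,((N:13/4,(S:1,U:1):9/4):7/2,(O:4,X:4):11/4):49/20):61/20,G:49/4)
total length: 487/10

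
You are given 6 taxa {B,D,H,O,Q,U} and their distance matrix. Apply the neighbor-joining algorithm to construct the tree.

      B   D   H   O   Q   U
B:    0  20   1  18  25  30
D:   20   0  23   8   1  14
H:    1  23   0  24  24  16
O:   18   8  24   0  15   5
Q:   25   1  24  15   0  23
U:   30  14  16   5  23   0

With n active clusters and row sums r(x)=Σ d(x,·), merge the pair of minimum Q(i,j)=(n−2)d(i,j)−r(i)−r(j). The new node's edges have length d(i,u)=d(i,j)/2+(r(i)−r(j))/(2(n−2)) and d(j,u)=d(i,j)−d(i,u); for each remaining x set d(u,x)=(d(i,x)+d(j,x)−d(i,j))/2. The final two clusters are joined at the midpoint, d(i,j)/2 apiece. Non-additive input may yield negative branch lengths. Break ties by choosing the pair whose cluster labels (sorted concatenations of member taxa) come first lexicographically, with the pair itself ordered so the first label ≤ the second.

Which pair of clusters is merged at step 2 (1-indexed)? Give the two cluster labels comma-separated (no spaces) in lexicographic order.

iteration 1: select B,H (d=1, Q=-178); attach at lengths (5/4, -1/4); label the merged cluster BH
  updated: d(BH,D)=21, d(BH,O)=41/2, d(BH,Q)=24, d(BH,U)=45/2
iteration 2: select D,Q (d=1, Q=-104); attach at lengths (-8/3, 11/3); label the merged cluster DQ
  updated: d(BH,DQ)=22, d(DQ,O)=11, d(DQ,U)=18
iteration 3: select BH,DQ (d=22, Q=-72); attach at lengths (29/2, 15/2); label the merged cluster BDHQ
  updated: d(BDHQ,O)=19/4, d(BDHQ,U)=37/4
iteration 4: select BDHQ,O (d=19/4, Q=-19); attach at lengths (9/2, 1/4); label the merged cluster BDHOQ
  updated: d(BDHOQ,U)=19/4
iteration 5: select BDHOQ,U (d=19/4); attach at lengths (19/8, 19/8); label the merged cluster BDHOQU
final tree: ((((B:5/4,H:-1/4):29/2,(D:-8/3,Q:11/3):15/2):9/2,O:1/4):19/8,U:19/8)
total length: 67/2

D,Q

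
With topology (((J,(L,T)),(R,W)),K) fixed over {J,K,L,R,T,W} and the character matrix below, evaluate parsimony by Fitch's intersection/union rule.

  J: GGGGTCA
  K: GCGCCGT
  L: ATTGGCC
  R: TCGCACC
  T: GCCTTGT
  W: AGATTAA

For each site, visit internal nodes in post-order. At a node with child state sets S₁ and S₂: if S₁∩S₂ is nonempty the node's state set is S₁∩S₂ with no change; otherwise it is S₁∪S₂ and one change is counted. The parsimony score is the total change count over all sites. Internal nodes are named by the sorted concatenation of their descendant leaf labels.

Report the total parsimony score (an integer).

22

site 0, node LT: L={A} ∪ T={G} → {A,G} (+1)
site 0, node JLT: J={G} ∩ LT={A,G} → {G} (+0)
site 0, node RW: R={T} ∪ W={A} → {A,T} (+1)
site 0, node JLRTW: JLT={G} ∪ RW={A,T} → {A,G,T} (+1)
site 0, node JKLRTW: JLRTW={A,G,T} ∩ K={G} → {G} (+0)
site 1, node LT: L={T} ∪ T={C} → {C,T} (+1)
site 1, node JLT: J={G} ∪ LT={C,T} → {C,G,T} (+1)
site 1, node RW: R={C} ∪ W={G} → {C,G} (+1)
site 1, node JLRTW: JLT={C,G,T} ∩ RW={C,G} → {C,G} (+0)
site 1, node JKLRTW: JLRTW={C,G} ∩ K={C} → {C} (+0)
site 2, node LT: L={T} ∪ T={C} → {C,T} (+1)
site 2, node JLT: J={G} ∪ LT={C,T} → {C,G,T} (+1)
site 2, node RW: R={G} ∪ W={A} → {A,G} (+1)
site 2, node JLRTW: JLT={C,G,T} ∩ RW={A,G} → {G} (+0)
site 2, node JKLRTW: JLRTW={G} ∩ K={G} → {G} (+0)
site 3, node LT: L={G} ∪ T={T} → {G,T} (+1)
site 3, node JLT: J={G} ∩ LT={G,T} → {G} (+0)
site 3, node RW: R={C} ∪ W={T} → {C,T} (+1)
site 3, node JLRTW: JLT={G} ∪ RW={C,T} → {C,G,T} (+1)
site 3, node JKLRTW: JLRTW={C,G,T} ∩ K={C} → {C} (+0)
site 4, node LT: L={G} ∪ T={T} → {G,T} (+1)
site 4, node JLT: J={T} ∩ LT={G,T} → {T} (+0)
site 4, node RW: R={A} ∪ W={T} → {A,T} (+1)
site 4, node JLRTW: JLT={T} ∩ RW={A,T} → {T} (+0)
site 4, node JKLRTW: JLRTW={T} ∪ K={C} → {C,T} (+1)
site 5, node LT: L={C} ∪ T={G} → {C,G} (+1)
site 5, node JLT: J={C} ∩ LT={C,G} → {C} (+0)
site 5, node RW: R={C} ∪ W={A} → {A,C} (+1)
site 5, node JLRTW: JLT={C} ∩ RW={A,C} → {C} (+0)
site 5, node JKLRTW: JLRTW={C} ∪ K={G} → {C,G} (+1)
site 6, node LT: L={C} ∪ T={T} → {C,T} (+1)
site 6, node JLT: J={A} ∪ LT={C,T} → {A,C,T} (+1)
site 6, node RW: R={C} ∪ W={A} → {A,C} (+1)
site 6, node JLRTW: JLT={A,C,T} ∩ RW={A,C} → {A,C} (+0)
site 6, node JKLRTW: JLRTW={A,C} ∪ K={T} → {A,C,T} (+1)
per-site changes: [3, 3, 3, 3, 3, 3, 4]; total = 22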